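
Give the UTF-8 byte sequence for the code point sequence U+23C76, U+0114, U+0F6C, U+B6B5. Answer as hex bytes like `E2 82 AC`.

U+23C76: 4-byte form → F0 A3 B1 B6.
U+0114: 2-byte form → C4 94.
U+0F6C: 3-byte form → E0 BD AC.
U+B6B5: 3-byte form → EB 9A B5.
Concatenated (12 bytes): F0 A3 B1 B6 C4 94 E0 BD AC EB 9A B5.

F0 A3 B1 B6 C4 94 E0 BD AC EB 9A B5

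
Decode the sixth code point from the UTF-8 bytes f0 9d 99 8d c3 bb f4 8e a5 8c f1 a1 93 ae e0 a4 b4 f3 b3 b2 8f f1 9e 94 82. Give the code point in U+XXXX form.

Offset 0: leading byte 0xF0 = 11110000 → 4-byte char #1 = F0 9D 99 8D.
Offset 4: leading byte 0xC3 = 11000011 → 2-byte char #2 = C3 BB.
Offset 6: leading byte 0xF4 = 11110100 → 4-byte char #3 = F4 8E A5 8C.
Offset 10: leading byte 0xF1 = 11110001 → 4-byte char #4 = F1 A1 93 AE.
Offset 14: leading byte 0xE0 = 11100000 → 3-byte char #5 = E0 A4 B4.
Offset 17: leading byte 0xF3 = 11110011 → 4-byte char #6 = F3 B3 B2 8F.
Leading byte 0xF3 = 11110011 matches 11110xxx → 4-byte sequence.
Byte 1: 0xF3 = 11110011, payload 011 (3 bits).
Byte 2: 0xB3 = 10110011 (10xxxxxx ✓), payload 110011.
Byte 3: 0xB2 = 10110010 (10xxxxxx ✓), payload 110010.
Byte 4: 0x8F = 10001111 (10xxxxxx ✓), payload 001111.
Concatenate: 011110011110010001111 = 0xF3C8F (21 bits → U+F3C8F).

U+F3C8F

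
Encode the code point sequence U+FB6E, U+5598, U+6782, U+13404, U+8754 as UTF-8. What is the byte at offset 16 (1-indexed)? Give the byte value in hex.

0x94

1-indexed offset 16 is 0-indexed offset 15.
U+FB6E → 3-byte form EF AD AE at offsets 0–2.
U+5598 → 3-byte form E5 96 98 at offsets 3–5.
U+6782 → 3-byte form E6 9E 82 at offsets 6–8.
U+13404 → 4-byte form F0 93 90 84 at offsets 9–12.
U+8754 → 3-byte form E8 9D 94 at offsets 13–15.
Offset 15 falls in char 5's range; it's byte 3 of E8 9D 94 = 0x94.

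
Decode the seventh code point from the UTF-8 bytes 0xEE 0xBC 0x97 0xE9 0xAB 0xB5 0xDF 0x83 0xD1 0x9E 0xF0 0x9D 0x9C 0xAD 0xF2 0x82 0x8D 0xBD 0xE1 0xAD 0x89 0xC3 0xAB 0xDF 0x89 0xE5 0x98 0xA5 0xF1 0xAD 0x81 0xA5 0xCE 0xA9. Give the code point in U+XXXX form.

U+1B49

Offset 0: leading byte 0xEE = 11101110 → 3-byte char #1 = EE BC 97.
Offset 3: leading byte 0xE9 = 11101001 → 3-byte char #2 = E9 AB B5.
Offset 6: leading byte 0xDF = 11011111 → 2-byte char #3 = DF 83.
Offset 8: leading byte 0xD1 = 11010001 → 2-byte char #4 = D1 9E.
Offset 10: leading byte 0xF0 = 11110000 → 4-byte char #5 = F0 9D 9C AD.
Offset 14: leading byte 0xF2 = 11110010 → 4-byte char #6 = F2 82 8D BD.
Offset 18: leading byte 0xE1 = 11100001 → 3-byte char #7 = E1 AD 89.
Leading byte 0xE1 = 11100001 matches 1110xxxx → 3-byte sequence.
Byte 1: 0xE1 = 11100001, payload 0001 (4 bits).
Byte 2: 0xAD = 10101101 (10xxxxxx ✓), payload 101101.
Byte 3: 0x89 = 10001001 (10xxxxxx ✓), payload 001001.
Concatenate: 0001101101001001 = 0x1B49 (16 bits → U+1B49).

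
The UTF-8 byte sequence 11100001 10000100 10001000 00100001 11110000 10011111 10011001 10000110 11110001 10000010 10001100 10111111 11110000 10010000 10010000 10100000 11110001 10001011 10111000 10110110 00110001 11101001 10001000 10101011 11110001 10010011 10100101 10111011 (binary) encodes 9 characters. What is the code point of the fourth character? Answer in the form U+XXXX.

U+4233F

Offset 0: leading byte 0xE1 = 11100001 → 3-byte char #1 = E1 84 88.
Offset 3: leading byte 0x21 = 00100001 → 1-byte char #2 = 21.
Offset 4: leading byte 0xF0 = 11110000 → 4-byte char #3 = F0 9F 99 86.
Offset 8: leading byte 0xF1 = 11110001 → 4-byte char #4 = F1 82 8C BF.
Leading byte 0xF1 = 11110001 matches 11110xxx → 4-byte sequence.
Byte 1: 0xF1 = 11110001, payload 001 (3 bits).
Byte 2: 0x82 = 10000010 (10xxxxxx ✓), payload 000010.
Byte 3: 0x8C = 10001100 (10xxxxxx ✓), payload 001100.
Byte 4: 0xBF = 10111111 (10xxxxxx ✓), payload 111111.
Concatenate: 001000010001100111111 = 0x4233F (21 bits → U+4233F).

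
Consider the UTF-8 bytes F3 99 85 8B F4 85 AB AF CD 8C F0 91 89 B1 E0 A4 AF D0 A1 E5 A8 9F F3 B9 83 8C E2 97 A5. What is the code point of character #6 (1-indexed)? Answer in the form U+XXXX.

Offset 0: leading byte 0xF3 = 11110011 → 4-byte char #1 = F3 99 85 8B.
Offset 4: leading byte 0xF4 = 11110100 → 4-byte char #2 = F4 85 AB AF.
Offset 8: leading byte 0xCD = 11001101 → 2-byte char #3 = CD 8C.
Offset 10: leading byte 0xF0 = 11110000 → 4-byte char #4 = F0 91 89 B1.
Offset 14: leading byte 0xE0 = 11100000 → 3-byte char #5 = E0 A4 AF.
Offset 17: leading byte 0xD0 = 11010000 → 2-byte char #6 = D0 A1.
Leading byte 0xD0 = 11010000 matches 110xxxxx → 2-byte sequence.
Byte 1: 0xD0 = 11010000, payload 10000 (5 bits).
Byte 2: 0xA1 = 10100001 (10xxxxxx ✓), payload 100001.
Concatenate: 10000100001 = 0x421 (11 bits → U+0421).

U+0421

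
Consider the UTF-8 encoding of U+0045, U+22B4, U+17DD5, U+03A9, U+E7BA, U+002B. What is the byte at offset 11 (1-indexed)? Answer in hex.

1-indexed offset 11 is 0-indexed offset 10.
U+0045 → 1-byte form 45 at offsets 0–0.
U+22B4 → 3-byte form E2 8A B4 at offsets 1–3.
U+17DD5 → 4-byte form F0 97 B7 95 at offsets 4–7.
U+03A9 → 2-byte form CE A9 at offsets 8–9.
U+E7BA → 3-byte form EE 9E BA at offsets 10–12.
Offset 10 falls in char 5's range; it's byte 1 of EE 9E BA = 0xEE.

0xEE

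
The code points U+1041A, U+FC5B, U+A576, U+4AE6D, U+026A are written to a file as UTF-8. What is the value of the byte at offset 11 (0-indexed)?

U+1041A → 4-byte form F0 90 90 9A at offsets 0–3.
U+FC5B → 3-byte form EF B1 9B at offsets 4–6.
U+A576 → 3-byte form EA 95 B6 at offsets 7–9.
U+4AE6D → 4-byte form F1 8A B9 AD at offsets 10–13.
Offset 11 falls in char 4's range; it's byte 2 of F1 8A B9 AD = 0x8A.

0x8A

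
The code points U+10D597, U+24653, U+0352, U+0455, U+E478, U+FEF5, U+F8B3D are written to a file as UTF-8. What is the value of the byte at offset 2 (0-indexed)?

0x96

U+10D597 → 4-byte form F4 8D 96 97 at offsets 0–3.
Offset 2 falls in char 1's range; it's byte 3 of F4 8D 96 97 = 0x96.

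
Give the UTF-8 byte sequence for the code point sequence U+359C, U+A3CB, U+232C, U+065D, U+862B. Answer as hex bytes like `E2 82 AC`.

U+359C: 3-byte form → E3 96 9C.
U+A3CB: 3-byte form → EA 8F 8B.
U+232C: 3-byte form → E2 8C AC.
U+065D: 2-byte form → D9 9D.
U+862B: 3-byte form → E8 98 AB.
Concatenated (14 bytes): E3 96 9C EA 8F 8B E2 8C AC D9 9D E8 98 AB.

E3 96 9C EA 8F 8B E2 8C AC D9 9D E8 98 AB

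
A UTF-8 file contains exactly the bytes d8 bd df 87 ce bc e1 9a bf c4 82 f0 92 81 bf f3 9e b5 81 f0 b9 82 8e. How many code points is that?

8

Byte at offset 0: 0xD8 = 11011000 → 2-byte char (#1). Advance 2.
Byte at offset 2: 0xDF = 11011111 → 2-byte char (#2). Advance 2.
Byte at offset 4: 0xCE = 11001110 → 2-byte char (#3). Advance 2.
Byte at offset 6: 0xE1 = 11100001 → 3-byte char (#4). Advance 3.
Byte at offset 9: 0xC4 = 11000100 → 2-byte char (#5). Advance 2.
Byte at offset 11: 0xF0 = 11110000 → 4-byte char (#6). Advance 4.
Byte at offset 15: 0xF3 = 11110011 → 4-byte char (#7). Advance 4.
Byte at offset 19: 0xF0 = 11110000 → 4-byte char (#8). Advance 4.
Reached end at offset 23 after 8 code points.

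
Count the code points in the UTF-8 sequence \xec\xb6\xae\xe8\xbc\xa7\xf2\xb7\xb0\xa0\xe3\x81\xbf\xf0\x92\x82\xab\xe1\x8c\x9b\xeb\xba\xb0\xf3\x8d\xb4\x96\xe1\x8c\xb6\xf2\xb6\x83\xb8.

Byte at offset 0: 0xEC = 11101100 → 3-byte char (#1). Advance 3.
Byte at offset 3: 0xE8 = 11101000 → 3-byte char (#2). Advance 3.
Byte at offset 6: 0xF2 = 11110010 → 4-byte char (#3). Advance 4.
Byte at offset 10: 0xE3 = 11100011 → 3-byte char (#4). Advance 3.
Byte at offset 13: 0xF0 = 11110000 → 4-byte char (#5). Advance 4.
Byte at offset 17: 0xE1 = 11100001 → 3-byte char (#6). Advance 3.
Byte at offset 20: 0xEB = 11101011 → 3-byte char (#7). Advance 3.
Byte at offset 23: 0xF3 = 11110011 → 4-byte char (#8). Advance 4.
Byte at offset 27: 0xE1 = 11100001 → 3-byte char (#9). Advance 3.
Byte at offset 30: 0xF2 = 11110010 → 4-byte char (#10). Advance 4.
Reached end at offset 34 after 10 code points.

10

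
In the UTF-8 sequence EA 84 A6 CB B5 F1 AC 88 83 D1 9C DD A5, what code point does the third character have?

Offset 0: leading byte 0xEA = 11101010 → 3-byte char #1 = EA 84 A6.
Offset 3: leading byte 0xCB = 11001011 → 2-byte char #2 = CB B5.
Offset 5: leading byte 0xF1 = 11110001 → 4-byte char #3 = F1 AC 88 83.
Leading byte 0xF1 = 11110001 matches 11110xxx → 4-byte sequence.
Byte 1: 0xF1 = 11110001, payload 001 (3 bits).
Byte 2: 0xAC = 10101100 (10xxxxxx ✓), payload 101100.
Byte 3: 0x88 = 10001000 (10xxxxxx ✓), payload 001000.
Byte 4: 0x83 = 10000011 (10xxxxxx ✓), payload 000011.
Concatenate: 001101100001000000011 = 0x6C203 (21 bits → U+6C203).

U+6C203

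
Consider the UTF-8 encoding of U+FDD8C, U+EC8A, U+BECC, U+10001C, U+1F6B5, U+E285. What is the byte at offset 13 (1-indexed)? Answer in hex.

1-indexed offset 13 is 0-indexed offset 12.
U+FDD8C → 4-byte form F3 BD B6 8C at offsets 0–3.
U+EC8A → 3-byte form EE B2 8A at offsets 4–6.
U+BECC → 3-byte form EB BB 8C at offsets 7–9.
U+10001C → 4-byte form F4 80 80 9C at offsets 10–13.
Offset 12 falls in char 4's range; it's byte 3 of F4 80 80 9C = 0x80.

0x80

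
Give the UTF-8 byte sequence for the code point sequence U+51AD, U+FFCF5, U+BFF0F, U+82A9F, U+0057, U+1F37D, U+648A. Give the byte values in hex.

E5 86 AD F3 BF B3 B5 F2 BF BC 8F F2 82 AA 9F 57 F0 9F 8D BD E6 92 8A

U+51AD: 3-byte form → E5 86 AD.
U+FFCF5: 4-byte form → F3 BF B3 B5.
U+BFF0F: 4-byte form → F2 BF BC 8F.
U+82A9F: 4-byte form → F2 82 AA 9F.
U+0057: 1-byte form → 57.
U+1F37D: 4-byte form → F0 9F 8D BD.
U+648A: 3-byte form → E6 92 8A.
Concatenated (23 bytes): E5 86 AD F3 BF B3 B5 F2 BF BC 8F F2 82 AA 9F 57 F0 9F 8D BD E6 92 8A.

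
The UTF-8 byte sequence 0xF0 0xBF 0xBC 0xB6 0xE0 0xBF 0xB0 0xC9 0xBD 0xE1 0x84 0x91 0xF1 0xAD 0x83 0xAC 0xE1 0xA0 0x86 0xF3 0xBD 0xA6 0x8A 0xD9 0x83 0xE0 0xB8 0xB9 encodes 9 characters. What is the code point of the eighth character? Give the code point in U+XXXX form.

U+0643

Offset 0: leading byte 0xF0 = 11110000 → 4-byte char #1 = F0 BF BC B6.
Offset 4: leading byte 0xE0 = 11100000 → 3-byte char #2 = E0 BF B0.
Offset 7: leading byte 0xC9 = 11001001 → 2-byte char #3 = C9 BD.
Offset 9: leading byte 0xE1 = 11100001 → 3-byte char #4 = E1 84 91.
Offset 12: leading byte 0xF1 = 11110001 → 4-byte char #5 = F1 AD 83 AC.
Offset 16: leading byte 0xE1 = 11100001 → 3-byte char #6 = E1 A0 86.
Offset 19: leading byte 0xF3 = 11110011 → 4-byte char #7 = F3 BD A6 8A.
Offset 23: leading byte 0xD9 = 11011001 → 2-byte char #8 = D9 83.
Leading byte 0xD9 = 11011001 matches 110xxxxx → 2-byte sequence.
Byte 1: 0xD9 = 11011001, payload 11001 (5 bits).
Byte 2: 0x83 = 10000011 (10xxxxxx ✓), payload 000011.
Concatenate: 11001000011 = 0x643 (11 bits → U+0643).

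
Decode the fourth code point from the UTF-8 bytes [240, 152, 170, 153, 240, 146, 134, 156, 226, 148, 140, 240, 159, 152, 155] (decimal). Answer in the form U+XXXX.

Offset 0: leading byte 0xF0 = 11110000 → 4-byte char #1 = F0 98 AA 99.
Offset 4: leading byte 0xF0 = 11110000 → 4-byte char #2 = F0 92 86 9C.
Offset 8: leading byte 0xE2 = 11100010 → 3-byte char #3 = E2 94 8C.
Offset 11: leading byte 0xF0 = 11110000 → 4-byte char #4 = F0 9F 98 9B.
Leading byte 0xF0 = 11110000 matches 11110xxx → 4-byte sequence.
Byte 1: 0xF0 = 11110000, payload 000 (3 bits).
Byte 2: 0x9F = 10011111 (10xxxxxx ✓), payload 011111.
Byte 3: 0x98 = 10011000 (10xxxxxx ✓), payload 011000.
Byte 4: 0x9B = 10011011 (10xxxxxx ✓), payload 011011.
Concatenate: 000011111011000011011 = 0x1F61B (21 bits → U+1F61B).

U+1F61B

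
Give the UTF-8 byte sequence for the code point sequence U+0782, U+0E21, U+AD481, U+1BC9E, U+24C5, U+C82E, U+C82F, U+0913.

U+0782: 2-byte form → DE 82.
U+0E21: 3-byte form → E0 B8 A1.
U+AD481: 4-byte form → F2 AD 92 81.
U+1BC9E: 4-byte form → F0 9B B2 9E.
U+24C5: 3-byte form → E2 93 85.
U+C82E: 3-byte form → EC A0 AE.
U+C82F: 3-byte form → EC A0 AF.
U+0913: 3-byte form → E0 A4 93.
Concatenated (25 bytes): DE 82 E0 B8 A1 F2 AD 92 81 F0 9B B2 9E E2 93 85 EC A0 AE EC A0 AF E0 A4 93.

DE 82 E0 B8 A1 F2 AD 92 81 F0 9B B2 9E E2 93 85 EC A0 AE EC A0 AF E0 A4 93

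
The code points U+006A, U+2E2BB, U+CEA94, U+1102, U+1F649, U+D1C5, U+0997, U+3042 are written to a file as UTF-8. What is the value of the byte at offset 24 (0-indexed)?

U+006A → 1-byte form 6A at offsets 0–0.
U+2E2BB → 4-byte form F0 AE 8A BB at offsets 1–4.
U+CEA94 → 4-byte form F3 8E AA 94 at offsets 5–8.
U+1102 → 3-byte form E1 84 82 at offsets 9–11.
U+1F649 → 4-byte form F0 9F 99 89 at offsets 12–15.
U+D1C5 → 3-byte form ED 87 85 at offsets 16–18.
U+0997 → 3-byte form E0 A6 97 at offsets 19–21.
U+3042 → 3-byte form E3 81 82 at offsets 22–24.
Offset 24 falls in char 8's range; it's byte 3 of E3 81 82 = 0x82.

0x82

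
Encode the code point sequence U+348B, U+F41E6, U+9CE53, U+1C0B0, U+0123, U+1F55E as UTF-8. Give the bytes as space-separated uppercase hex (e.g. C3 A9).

U+348B: 3-byte form → E3 92 8B.
U+F41E6: 4-byte form → F3 B4 87 A6.
U+9CE53: 4-byte form → F2 9C B9 93.
U+1C0B0: 4-byte form → F0 9C 82 B0.
U+0123: 2-byte form → C4 A3.
U+1F55E: 4-byte form → F0 9F 95 9E.
Concatenated (21 bytes): E3 92 8B F3 B4 87 A6 F2 9C B9 93 F0 9C 82 B0 C4 A3 F0 9F 95 9E.

E3 92 8B F3 B4 87 A6 F2 9C B9 93 F0 9C 82 B0 C4 A3 F0 9F 95 9E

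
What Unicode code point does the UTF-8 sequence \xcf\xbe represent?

U+03FE

Leading byte 0xCF = 11001111 matches 110xxxxx → 2-byte sequence.
Byte 1: 0xCF = 11001111, payload 01111 (5 bits).
Byte 2: 0xBE = 10111110 (10xxxxxx ✓), payload 111110.
Concatenate: 01111111110 = 0x3FE (11 bits → U+03FE).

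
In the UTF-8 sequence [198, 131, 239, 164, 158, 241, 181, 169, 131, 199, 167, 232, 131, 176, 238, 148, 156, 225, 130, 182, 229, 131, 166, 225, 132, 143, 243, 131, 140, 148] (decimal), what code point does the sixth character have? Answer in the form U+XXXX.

U+E51C

Offset 0: leading byte 0xC6 = 11000110 → 2-byte char #1 = C6 83.
Offset 2: leading byte 0xEF = 11101111 → 3-byte char #2 = EF A4 9E.
Offset 5: leading byte 0xF1 = 11110001 → 4-byte char #3 = F1 B5 A9 83.
Offset 9: leading byte 0xC7 = 11000111 → 2-byte char #4 = C7 A7.
Offset 11: leading byte 0xE8 = 11101000 → 3-byte char #5 = E8 83 B0.
Offset 14: leading byte 0xEE = 11101110 → 3-byte char #6 = EE 94 9C.
Leading byte 0xEE = 11101110 matches 1110xxxx → 3-byte sequence.
Byte 1: 0xEE = 11101110, payload 1110 (4 bits).
Byte 2: 0x94 = 10010100 (10xxxxxx ✓), payload 010100.
Byte 3: 0x9C = 10011100 (10xxxxxx ✓), payload 011100.
Concatenate: 1110010100011100 = 0xE51C (16 bits → U+E51C).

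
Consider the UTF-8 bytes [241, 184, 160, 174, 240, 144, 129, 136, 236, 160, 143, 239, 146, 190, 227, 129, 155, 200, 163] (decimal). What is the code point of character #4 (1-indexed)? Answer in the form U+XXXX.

U+F4BE

Offset 0: leading byte 0xF1 = 11110001 → 4-byte char #1 = F1 B8 A0 AE.
Offset 4: leading byte 0xF0 = 11110000 → 4-byte char #2 = F0 90 81 88.
Offset 8: leading byte 0xEC = 11101100 → 3-byte char #3 = EC A0 8F.
Offset 11: leading byte 0xEF = 11101111 → 3-byte char #4 = EF 92 BE.
Leading byte 0xEF = 11101111 matches 1110xxxx → 3-byte sequence.
Byte 1: 0xEF = 11101111, payload 1111 (4 bits).
Byte 2: 0x92 = 10010010 (10xxxxxx ✓), payload 010010.
Byte 3: 0xBE = 10111110 (10xxxxxx ✓), payload 111110.
Concatenate: 1111010010111110 = 0xF4BE (16 bits → U+F4BE).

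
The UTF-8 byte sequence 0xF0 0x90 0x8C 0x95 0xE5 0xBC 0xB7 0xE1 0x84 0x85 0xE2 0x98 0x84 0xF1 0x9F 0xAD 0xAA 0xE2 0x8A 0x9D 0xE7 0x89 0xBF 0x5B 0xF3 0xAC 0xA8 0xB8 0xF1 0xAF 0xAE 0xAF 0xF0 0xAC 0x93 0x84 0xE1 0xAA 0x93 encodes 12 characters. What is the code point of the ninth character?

U+ECA38

Offset 0: leading byte 0xF0 = 11110000 → 4-byte char #1 = F0 90 8C 95.
Offset 4: leading byte 0xE5 = 11100101 → 3-byte char #2 = E5 BC B7.
Offset 7: leading byte 0xE1 = 11100001 → 3-byte char #3 = E1 84 85.
Offset 10: leading byte 0xE2 = 11100010 → 3-byte char #4 = E2 98 84.
Offset 13: leading byte 0xF1 = 11110001 → 4-byte char #5 = F1 9F AD AA.
Offset 17: leading byte 0xE2 = 11100010 → 3-byte char #6 = E2 8A 9D.
Offset 20: leading byte 0xE7 = 11100111 → 3-byte char #7 = E7 89 BF.
Offset 23: leading byte 0x5B = 01011011 → 1-byte char #8 = 5B.
Offset 24: leading byte 0xF3 = 11110011 → 4-byte char #9 = F3 AC A8 B8.
Leading byte 0xF3 = 11110011 matches 11110xxx → 4-byte sequence.
Byte 1: 0xF3 = 11110011, payload 011 (3 bits).
Byte 2: 0xAC = 10101100 (10xxxxxx ✓), payload 101100.
Byte 3: 0xA8 = 10101000 (10xxxxxx ✓), payload 101000.
Byte 4: 0xB8 = 10111000 (10xxxxxx ✓), payload 111000.
Concatenate: 011101100101000111000 = 0xECA38 (21 bits → U+ECA38).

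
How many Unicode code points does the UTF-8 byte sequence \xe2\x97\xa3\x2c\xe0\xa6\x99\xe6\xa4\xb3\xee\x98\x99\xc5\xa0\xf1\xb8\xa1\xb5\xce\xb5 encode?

Byte at offset 0: 0xE2 = 11100010 → 3-byte char (#1). Advance 3.
Byte at offset 3: 0x2C = 00101100 → 1-byte char (#2). Advance 1.
Byte at offset 4: 0xE0 = 11100000 → 3-byte char (#3). Advance 3.
Byte at offset 7: 0xE6 = 11100110 → 3-byte char (#4). Advance 3.
Byte at offset 10: 0xEE = 11101110 → 3-byte char (#5). Advance 3.
Byte at offset 13: 0xC5 = 11000101 → 2-byte char (#6). Advance 2.
Byte at offset 15: 0xF1 = 11110001 → 4-byte char (#7). Advance 4.
Byte at offset 19: 0xCE = 11001110 → 2-byte char (#8). Advance 2.
Reached end at offset 21 after 8 code points.

8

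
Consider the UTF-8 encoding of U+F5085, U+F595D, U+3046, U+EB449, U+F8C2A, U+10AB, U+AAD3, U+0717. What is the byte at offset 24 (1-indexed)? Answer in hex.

1-indexed offset 24 is 0-indexed offset 23.
U+F5085 → 4-byte form F3 B5 82 85 at offsets 0–3.
U+F595D → 4-byte form F3 B5 A5 9D at offsets 4–7.
U+3046 → 3-byte form E3 81 86 at offsets 8–10.
U+EB449 → 4-byte form F3 AB 91 89 at offsets 11–14.
U+F8C2A → 4-byte form F3 B8 B0 AA at offsets 15–18.
U+10AB → 3-byte form E1 82 AB at offsets 19–21.
U+AAD3 → 3-byte form EA AB 93 at offsets 22–24.
Offset 23 falls in char 7's range; it's byte 2 of EA AB 93 = 0xAB.

0xAB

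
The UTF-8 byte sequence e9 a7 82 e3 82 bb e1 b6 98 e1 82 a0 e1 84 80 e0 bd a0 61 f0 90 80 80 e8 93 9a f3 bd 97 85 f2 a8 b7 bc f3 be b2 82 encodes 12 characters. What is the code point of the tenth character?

Offset 0: leading byte 0xE9 = 11101001 → 3-byte char #1 = E9 A7 82.
Offset 3: leading byte 0xE3 = 11100011 → 3-byte char #2 = E3 82 BB.
Offset 6: leading byte 0xE1 = 11100001 → 3-byte char #3 = E1 B6 98.
Offset 9: leading byte 0xE1 = 11100001 → 3-byte char #4 = E1 82 A0.
Offset 12: leading byte 0xE1 = 11100001 → 3-byte char #5 = E1 84 80.
Offset 15: leading byte 0xE0 = 11100000 → 3-byte char #6 = E0 BD A0.
Offset 18: leading byte 0x61 = 01100001 → 1-byte char #7 = 61.
Offset 19: leading byte 0xF0 = 11110000 → 4-byte char #8 = F0 90 80 80.
Offset 23: leading byte 0xE8 = 11101000 → 3-byte char #9 = E8 93 9A.
Offset 26: leading byte 0xF3 = 11110011 → 4-byte char #10 = F3 BD 97 85.
Leading byte 0xF3 = 11110011 matches 11110xxx → 4-byte sequence.
Byte 1: 0xF3 = 11110011, payload 011 (3 bits).
Byte 2: 0xBD = 10111101 (10xxxxxx ✓), payload 111101.
Byte 3: 0x97 = 10010111 (10xxxxxx ✓), payload 010111.
Byte 4: 0x85 = 10000101 (10xxxxxx ✓), payload 000101.
Concatenate: 011111101010111000101 = 0xFD5C5 (21 bits → U+FD5C5).

U+FD5C5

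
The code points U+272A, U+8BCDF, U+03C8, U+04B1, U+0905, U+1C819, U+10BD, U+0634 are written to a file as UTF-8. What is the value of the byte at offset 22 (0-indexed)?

U+272A → 3-byte form E2 9C AA at offsets 0–2.
U+8BCDF → 4-byte form F2 8B B3 9F at offsets 3–6.
U+03C8 → 2-byte form CF 88 at offsets 7–8.
U+04B1 → 2-byte form D2 B1 at offsets 9–10.
U+0905 → 3-byte form E0 A4 85 at offsets 11–13.
U+1C819 → 4-byte form F0 9C A0 99 at offsets 14–17.
U+10BD → 3-byte form E1 82 BD at offsets 18–20.
U+0634 → 2-byte form D8 B4 at offsets 21–22.
Offset 22 falls in char 8's range; it's byte 2 of D8 B4 = 0xB4.

0xB4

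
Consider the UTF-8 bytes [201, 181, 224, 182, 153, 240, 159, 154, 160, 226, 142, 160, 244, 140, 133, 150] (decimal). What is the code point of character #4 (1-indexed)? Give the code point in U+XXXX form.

U+23A0

Offset 0: leading byte 0xC9 = 11001001 → 2-byte char #1 = C9 B5.
Offset 2: leading byte 0xE0 = 11100000 → 3-byte char #2 = E0 B6 99.
Offset 5: leading byte 0xF0 = 11110000 → 4-byte char #3 = F0 9F 9A A0.
Offset 9: leading byte 0xE2 = 11100010 → 3-byte char #4 = E2 8E A0.
Leading byte 0xE2 = 11100010 matches 1110xxxx → 3-byte sequence.
Byte 1: 0xE2 = 11100010, payload 0010 (4 bits).
Byte 2: 0x8E = 10001110 (10xxxxxx ✓), payload 001110.
Byte 3: 0xA0 = 10100000 (10xxxxxx ✓), payload 100000.
Concatenate: 0010001110100000 = 0x23A0 (16 bits → U+23A0).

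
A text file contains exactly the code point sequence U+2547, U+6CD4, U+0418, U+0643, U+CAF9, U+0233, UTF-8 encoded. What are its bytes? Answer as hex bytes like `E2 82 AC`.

U+2547: 3-byte form → E2 95 87.
U+6CD4: 3-byte form → E6 B3 94.
U+0418: 2-byte form → D0 98.
U+0643: 2-byte form → D9 83.
U+CAF9: 3-byte form → EC AB B9.
U+0233: 2-byte form → C8 B3.
Concatenated (15 bytes): E2 95 87 E6 B3 94 D0 98 D9 83 EC AB B9 C8 B3.

E2 95 87 E6 B3 94 D0 98 D9 83 EC AB B9 C8 B3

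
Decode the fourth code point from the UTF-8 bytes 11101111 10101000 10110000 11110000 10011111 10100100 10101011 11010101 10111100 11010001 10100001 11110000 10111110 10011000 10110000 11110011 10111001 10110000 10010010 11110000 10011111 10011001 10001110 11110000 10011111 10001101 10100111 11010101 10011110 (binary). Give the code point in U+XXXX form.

U+0461

Offset 0: leading byte 0xEF = 11101111 → 3-byte char #1 = EF A8 B0.
Offset 3: leading byte 0xF0 = 11110000 → 4-byte char #2 = F0 9F A4 AB.
Offset 7: leading byte 0xD5 = 11010101 → 2-byte char #3 = D5 BC.
Offset 9: leading byte 0xD1 = 11010001 → 2-byte char #4 = D1 A1.
Leading byte 0xD1 = 11010001 matches 110xxxxx → 2-byte sequence.
Byte 1: 0xD1 = 11010001, payload 10001 (5 bits).
Byte 2: 0xA1 = 10100001 (10xxxxxx ✓), payload 100001.
Concatenate: 10001100001 = 0x461 (11 bits → U+0461).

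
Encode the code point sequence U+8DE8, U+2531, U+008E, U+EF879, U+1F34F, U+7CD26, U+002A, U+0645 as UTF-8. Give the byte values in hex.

E8 B7 A8 E2 94 B1 C2 8E F3 AF A1 B9 F0 9F 8D 8F F1 BC B4 A6 2A D9 85

U+8DE8: 3-byte form → E8 B7 A8.
U+2531: 3-byte form → E2 94 B1.
U+008E: 2-byte form → C2 8E.
U+EF879: 4-byte form → F3 AF A1 B9.
U+1F34F: 4-byte form → F0 9F 8D 8F.
U+7CD26: 4-byte form → F1 BC B4 A6.
U+002A: 1-byte form → 2A.
U+0645: 2-byte form → D9 85.
Concatenated (23 bytes): E8 B7 A8 E2 94 B1 C2 8E F3 AF A1 B9 F0 9F 8D 8F F1 BC B4 A6 2A D9 85.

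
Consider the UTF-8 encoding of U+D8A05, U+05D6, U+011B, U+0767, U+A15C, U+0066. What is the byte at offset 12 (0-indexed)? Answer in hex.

U+D8A05 → 4-byte form F3 98 A8 85 at offsets 0–3.
U+05D6 → 2-byte form D7 96 at offsets 4–5.
U+011B → 2-byte form C4 9B at offsets 6–7.
U+0767 → 2-byte form DD A7 at offsets 8–9.
U+A15C → 3-byte form EA 85 9C at offsets 10–12.
Offset 12 falls in char 5's range; it's byte 3 of EA 85 9C = 0x9C.

0x9C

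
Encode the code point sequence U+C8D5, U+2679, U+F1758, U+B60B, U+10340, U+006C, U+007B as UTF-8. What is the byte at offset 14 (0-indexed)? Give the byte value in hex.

U+C8D5 → 3-byte form EC A3 95 at offsets 0–2.
U+2679 → 3-byte form E2 99 B9 at offsets 3–5.
U+F1758 → 4-byte form F3 B1 9D 98 at offsets 6–9.
U+B60B → 3-byte form EB 98 8B at offsets 10–12.
U+10340 → 4-byte form F0 90 8D 80 at offsets 13–16.
Offset 14 falls in char 5's range; it's byte 2 of F0 90 8D 80 = 0x90.

0x90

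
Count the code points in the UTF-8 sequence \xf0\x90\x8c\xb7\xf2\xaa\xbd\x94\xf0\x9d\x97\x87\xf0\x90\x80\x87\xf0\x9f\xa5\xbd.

5

Byte at offset 0: 0xF0 = 11110000 → 4-byte char (#1). Advance 4.
Byte at offset 4: 0xF2 = 11110010 → 4-byte char (#2). Advance 4.
Byte at offset 8: 0xF0 = 11110000 → 4-byte char (#3). Advance 4.
Byte at offset 12: 0xF0 = 11110000 → 4-byte char (#4). Advance 4.
Byte at offset 16: 0xF0 = 11110000 → 4-byte char (#5). Advance 4.
Reached end at offset 20 after 5 code points.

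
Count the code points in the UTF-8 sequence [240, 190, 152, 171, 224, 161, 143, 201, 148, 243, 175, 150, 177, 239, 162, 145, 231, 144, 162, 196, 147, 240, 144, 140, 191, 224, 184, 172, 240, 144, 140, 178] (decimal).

10

Byte at offset 0: 0xF0 = 11110000 → 4-byte char (#1). Advance 4.
Byte at offset 4: 0xE0 = 11100000 → 3-byte char (#2). Advance 3.
Byte at offset 7: 0xC9 = 11001001 → 2-byte char (#3). Advance 2.
Byte at offset 9: 0xF3 = 11110011 → 4-byte char (#4). Advance 4.
Byte at offset 13: 0xEF = 11101111 → 3-byte char (#5). Advance 3.
Byte at offset 16: 0xE7 = 11100111 → 3-byte char (#6). Advance 3.
Byte at offset 19: 0xC4 = 11000100 → 2-byte char (#7). Advance 2.
Byte at offset 21: 0xF0 = 11110000 → 4-byte char (#8). Advance 4.
Byte at offset 25: 0xE0 = 11100000 → 3-byte char (#9). Advance 3.
Byte at offset 28: 0xF0 = 11110000 → 4-byte char (#10). Advance 4.
Reached end at offset 32 after 10 code points.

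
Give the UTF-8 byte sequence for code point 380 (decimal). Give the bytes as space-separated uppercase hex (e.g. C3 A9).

U+017C = 0x17C = 380 decimal. In range U+0080–U+07FF → 2-byte form: 110xxxxx 10xxxxxx.
Binary (11 bits): 00101111100.
Split 5+6: 00101 | 111100.
Byte 1: 11000101 = 0xC5.
Byte 2: 10111100 = 0xBC.

C5 BC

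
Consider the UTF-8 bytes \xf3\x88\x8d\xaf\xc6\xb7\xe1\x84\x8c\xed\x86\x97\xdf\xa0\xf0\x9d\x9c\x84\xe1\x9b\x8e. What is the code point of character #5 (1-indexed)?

Offset 0: leading byte 0xF3 = 11110011 → 4-byte char #1 = F3 88 8D AF.
Offset 4: leading byte 0xC6 = 11000110 → 2-byte char #2 = C6 B7.
Offset 6: leading byte 0xE1 = 11100001 → 3-byte char #3 = E1 84 8C.
Offset 9: leading byte 0xED = 11101101 → 3-byte char #4 = ED 86 97.
Offset 12: leading byte 0xDF = 11011111 → 2-byte char #5 = DF A0.
Leading byte 0xDF = 11011111 matches 110xxxxx → 2-byte sequence.
Byte 1: 0xDF = 11011111, payload 11111 (5 bits).
Byte 2: 0xA0 = 10100000 (10xxxxxx ✓), payload 100000.
Concatenate: 11111100000 = 0x7E0 (11 bits → U+07E0).

U+07E0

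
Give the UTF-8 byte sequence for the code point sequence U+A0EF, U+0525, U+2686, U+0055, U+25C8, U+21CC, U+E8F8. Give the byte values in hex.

U+A0EF: 3-byte form → EA 83 AF.
U+0525: 2-byte form → D4 A5.
U+2686: 3-byte form → E2 9A 86.
U+0055: 1-byte form → 55.
U+25C8: 3-byte form → E2 97 88.
U+21CC: 3-byte form → E2 87 8C.
U+E8F8: 3-byte form → EE A3 B8.
Concatenated (18 bytes): EA 83 AF D4 A5 E2 9A 86 55 E2 97 88 E2 87 8C EE A3 B8.

EA 83 AF D4 A5 E2 9A 86 55 E2 97 88 E2 87 8C EE A3 B8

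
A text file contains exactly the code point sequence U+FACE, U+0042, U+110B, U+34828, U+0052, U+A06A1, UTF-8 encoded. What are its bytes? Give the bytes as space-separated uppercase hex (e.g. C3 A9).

EF AB 8E 42 E1 84 8B F0 B4 A0 A8 52 F2 A0 9A A1

U+FACE: 3-byte form → EF AB 8E.
U+0042: 1-byte form → 42.
U+110B: 3-byte form → E1 84 8B.
U+34828: 4-byte form → F0 B4 A0 A8.
U+0052: 1-byte form → 52.
U+A06A1: 4-byte form → F2 A0 9A A1.
Concatenated (16 bytes): EF AB 8E 42 E1 84 8B F0 B4 A0 A8 52 F2 A0 9A A1.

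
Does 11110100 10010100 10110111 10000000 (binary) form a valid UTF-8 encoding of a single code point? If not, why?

invalid (encodes a value above U+10FFFF)

Leading byte 0xF4 = 11110100 → 4-byte form.
Payload = 0x114DC0, which exceeds U+10FFFF, the maximum Unicode code point. (Leading bytes F5–FF, or F4 followed by ≥ 0x90, are invalid.)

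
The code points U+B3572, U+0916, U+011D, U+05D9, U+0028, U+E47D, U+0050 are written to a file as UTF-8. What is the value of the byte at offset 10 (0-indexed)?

0x99

U+B3572 → 4-byte form F2 B3 95 B2 at offsets 0–3.
U+0916 → 3-byte form E0 A4 96 at offsets 4–6.
U+011D → 2-byte form C4 9D at offsets 7–8.
U+05D9 → 2-byte form D7 99 at offsets 9–10.
Offset 10 falls in char 4's range; it's byte 2 of D7 99 = 0x99.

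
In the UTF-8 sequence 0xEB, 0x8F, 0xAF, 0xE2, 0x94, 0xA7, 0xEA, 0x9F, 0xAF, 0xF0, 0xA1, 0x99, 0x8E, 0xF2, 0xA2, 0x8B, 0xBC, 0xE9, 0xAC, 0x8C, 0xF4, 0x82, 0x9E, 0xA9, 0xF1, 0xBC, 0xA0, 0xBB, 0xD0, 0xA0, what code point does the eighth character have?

U+7C83B

Offset 0: leading byte 0xEB = 11101011 → 3-byte char #1 = EB 8F AF.
Offset 3: leading byte 0xE2 = 11100010 → 3-byte char #2 = E2 94 A7.
Offset 6: leading byte 0xEA = 11101010 → 3-byte char #3 = EA 9F AF.
Offset 9: leading byte 0xF0 = 11110000 → 4-byte char #4 = F0 A1 99 8E.
Offset 13: leading byte 0xF2 = 11110010 → 4-byte char #5 = F2 A2 8B BC.
Offset 17: leading byte 0xE9 = 11101001 → 3-byte char #6 = E9 AC 8C.
Offset 20: leading byte 0xF4 = 11110100 → 4-byte char #7 = F4 82 9E A9.
Offset 24: leading byte 0xF1 = 11110001 → 4-byte char #8 = F1 BC A0 BB.
Leading byte 0xF1 = 11110001 matches 11110xxx → 4-byte sequence.
Byte 1: 0xF1 = 11110001, payload 001 (3 bits).
Byte 2: 0xBC = 10111100 (10xxxxxx ✓), payload 111100.
Byte 3: 0xA0 = 10100000 (10xxxxxx ✓), payload 100000.
Byte 4: 0xBB = 10111011 (10xxxxxx ✓), payload 111011.
Concatenate: 001111100100000111011 = 0x7C83B (21 bits → U+7C83B).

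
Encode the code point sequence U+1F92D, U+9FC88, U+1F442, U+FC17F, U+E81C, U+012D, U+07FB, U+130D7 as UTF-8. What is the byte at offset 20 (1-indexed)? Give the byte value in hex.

1-indexed offset 20 is 0-indexed offset 19.
U+1F92D → 4-byte form F0 9F A4 AD at offsets 0–3.
U+9FC88 → 4-byte form F2 9F B2 88 at offsets 4–7.
U+1F442 → 4-byte form F0 9F 91 82 at offsets 8–11.
U+FC17F → 4-byte form F3 BC 85 BF at offsets 12–15.
U+E81C → 3-byte form EE A0 9C at offsets 16–18.
U+012D → 2-byte form C4 AD at offsets 19–20.
Offset 19 falls in char 6's range; it's byte 1 of C4 AD = 0xC4.

0xC4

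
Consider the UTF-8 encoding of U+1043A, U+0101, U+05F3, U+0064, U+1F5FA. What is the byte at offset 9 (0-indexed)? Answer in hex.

0xF0

U+1043A → 4-byte form F0 90 90 BA at offsets 0–3.
U+0101 → 2-byte form C4 81 at offsets 4–5.
U+05F3 → 2-byte form D7 B3 at offsets 6–7.
U+0064 → 1-byte form 64 at offsets 8–8.
U+1F5FA → 4-byte form F0 9F 97 BA at offsets 9–12.
Offset 9 falls in char 5's range; it's byte 1 of F0 9F 97 BA = 0xF0.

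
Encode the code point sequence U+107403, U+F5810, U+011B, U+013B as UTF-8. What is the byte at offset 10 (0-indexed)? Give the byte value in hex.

U+107403 → 4-byte form F4 87 90 83 at offsets 0–3.
U+F5810 → 4-byte form F3 B5 A0 90 at offsets 4–7.
U+011B → 2-byte form C4 9B at offsets 8–9.
U+013B → 2-byte form C4 BB at offsets 10–11.
Offset 10 falls in char 4's range; it's byte 1 of C4 BB = 0xC4.

0xC4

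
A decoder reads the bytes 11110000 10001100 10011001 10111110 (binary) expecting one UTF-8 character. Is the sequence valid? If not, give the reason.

Leading byte 0xF0 = 11110000 → 4-byte form.
Continuation bytes all match 10xxxxxx. Payload decodes to 0xC67E.
But 0xC67E < 0x10000, the minimum for a 4-byte sequence — this is an overlong encoding.

invalid (overlong encoding)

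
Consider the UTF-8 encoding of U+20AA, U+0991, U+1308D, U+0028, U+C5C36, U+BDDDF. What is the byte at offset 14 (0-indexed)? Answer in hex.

U+20AA → 3-byte form E2 82 AA at offsets 0–2.
U+0991 → 3-byte form E0 A6 91 at offsets 3–5.
U+1308D → 4-byte form F0 93 82 8D at offsets 6–9.
U+0028 → 1-byte form 28 at offsets 10–10.
U+C5C36 → 4-byte form F3 85 B0 B6 at offsets 11–14.
Offset 14 falls in char 5's range; it's byte 4 of F3 85 B0 B6 = 0xB6.

0xB6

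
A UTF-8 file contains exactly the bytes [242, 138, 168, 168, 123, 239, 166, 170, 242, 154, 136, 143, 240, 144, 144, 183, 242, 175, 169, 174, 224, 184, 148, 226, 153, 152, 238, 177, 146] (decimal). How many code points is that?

9

Byte at offset 0: 0xF2 = 11110010 → 4-byte char (#1). Advance 4.
Byte at offset 4: 0x7B = 01111011 → 1-byte char (#2). Advance 1.
Byte at offset 5: 0xEF = 11101111 → 3-byte char (#3). Advance 3.
Byte at offset 8: 0xF2 = 11110010 → 4-byte char (#4). Advance 4.
Byte at offset 12: 0xF0 = 11110000 → 4-byte char (#5). Advance 4.
Byte at offset 16: 0xF2 = 11110010 → 4-byte char (#6). Advance 4.
Byte at offset 20: 0xE0 = 11100000 → 3-byte char (#7). Advance 3.
Byte at offset 23: 0xE2 = 11100010 → 3-byte char (#8). Advance 3.
Byte at offset 26: 0xEE = 11101110 → 3-byte char (#9). Advance 3.
Reached end at offset 29 after 9 code points.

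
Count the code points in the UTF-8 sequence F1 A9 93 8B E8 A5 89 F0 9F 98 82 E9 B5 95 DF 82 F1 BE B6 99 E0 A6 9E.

7

Byte at offset 0: 0xF1 = 11110001 → 4-byte char (#1). Advance 4.
Byte at offset 4: 0xE8 = 11101000 → 3-byte char (#2). Advance 3.
Byte at offset 7: 0xF0 = 11110000 → 4-byte char (#3). Advance 4.
Byte at offset 11: 0xE9 = 11101001 → 3-byte char (#4). Advance 3.
Byte at offset 14: 0xDF = 11011111 → 2-byte char (#5). Advance 2.
Byte at offset 16: 0xF1 = 11110001 → 4-byte char (#6). Advance 4.
Byte at offset 20: 0xE0 = 11100000 → 3-byte char (#7). Advance 3.
Reached end at offset 23 after 7 code points.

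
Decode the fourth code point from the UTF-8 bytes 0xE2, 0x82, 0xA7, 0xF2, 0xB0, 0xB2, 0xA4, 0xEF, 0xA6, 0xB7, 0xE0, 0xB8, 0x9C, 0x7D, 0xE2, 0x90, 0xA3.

Offset 0: leading byte 0xE2 = 11100010 → 3-byte char #1 = E2 82 A7.
Offset 3: leading byte 0xF2 = 11110010 → 4-byte char #2 = F2 B0 B2 A4.
Offset 7: leading byte 0xEF = 11101111 → 3-byte char #3 = EF A6 B7.
Offset 10: leading byte 0xE0 = 11100000 → 3-byte char #4 = E0 B8 9C.
Leading byte 0xE0 = 11100000 matches 1110xxxx → 3-byte sequence.
Byte 1: 0xE0 = 11100000, payload 0000 (4 bits).
Byte 2: 0xB8 = 10111000 (10xxxxxx ✓), payload 111000.
Byte 3: 0x9C = 10011100 (10xxxxxx ✓), payload 011100.
Concatenate: 0000111000011100 = 0xE1C (16 bits → U+0E1C).

U+0E1C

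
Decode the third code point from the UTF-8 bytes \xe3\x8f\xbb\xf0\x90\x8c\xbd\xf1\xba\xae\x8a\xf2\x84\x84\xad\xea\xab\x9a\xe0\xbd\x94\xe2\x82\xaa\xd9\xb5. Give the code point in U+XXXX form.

Offset 0: leading byte 0xE3 = 11100011 → 3-byte char #1 = E3 8F BB.
Offset 3: leading byte 0xF0 = 11110000 → 4-byte char #2 = F0 90 8C BD.
Offset 7: leading byte 0xF1 = 11110001 → 4-byte char #3 = F1 BA AE 8A.
Leading byte 0xF1 = 11110001 matches 11110xxx → 4-byte sequence.
Byte 1: 0xF1 = 11110001, payload 001 (3 bits).
Byte 2: 0xBA = 10111010 (10xxxxxx ✓), payload 111010.
Byte 3: 0xAE = 10101110 (10xxxxxx ✓), payload 101110.
Byte 4: 0x8A = 10001010 (10xxxxxx ✓), payload 001010.
Concatenate: 001111010101110001010 = 0x7AB8A (21 bits → U+7AB8A).

U+7AB8A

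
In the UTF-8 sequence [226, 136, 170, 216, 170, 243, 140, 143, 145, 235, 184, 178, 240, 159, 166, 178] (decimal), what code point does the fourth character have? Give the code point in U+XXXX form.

Offset 0: leading byte 0xE2 = 11100010 → 3-byte char #1 = E2 88 AA.
Offset 3: leading byte 0xD8 = 11011000 → 2-byte char #2 = D8 AA.
Offset 5: leading byte 0xF3 = 11110011 → 4-byte char #3 = F3 8C 8F 91.
Offset 9: leading byte 0xEB = 11101011 → 3-byte char #4 = EB B8 B2.
Leading byte 0xEB = 11101011 matches 1110xxxx → 3-byte sequence.
Byte 1: 0xEB = 11101011, payload 1011 (4 bits).
Byte 2: 0xB8 = 10111000 (10xxxxxx ✓), payload 111000.
Byte 3: 0xB2 = 10110010 (10xxxxxx ✓), payload 110010.
Concatenate: 1011111000110010 = 0xBE32 (16 bits → U+BE32).

U+BE32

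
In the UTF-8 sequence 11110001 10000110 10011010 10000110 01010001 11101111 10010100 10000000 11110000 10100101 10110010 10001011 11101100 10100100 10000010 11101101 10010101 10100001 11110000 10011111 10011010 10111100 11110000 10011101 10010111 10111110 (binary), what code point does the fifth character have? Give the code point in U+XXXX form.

U+C902

Offset 0: leading byte 0xF1 = 11110001 → 4-byte char #1 = F1 86 9A 86.
Offset 4: leading byte 0x51 = 01010001 → 1-byte char #2 = 51.
Offset 5: leading byte 0xEF = 11101111 → 3-byte char #3 = EF 94 80.
Offset 8: leading byte 0xF0 = 11110000 → 4-byte char #4 = F0 A5 B2 8B.
Offset 12: leading byte 0xEC = 11101100 → 3-byte char #5 = EC A4 82.
Leading byte 0xEC = 11101100 matches 1110xxxx → 3-byte sequence.
Byte 1: 0xEC = 11101100, payload 1100 (4 bits).
Byte 2: 0xA4 = 10100100 (10xxxxxx ✓), payload 100100.
Byte 3: 0x82 = 10000010 (10xxxxxx ✓), payload 000010.
Concatenate: 1100100100000010 = 0xC902 (16 bits → U+C902).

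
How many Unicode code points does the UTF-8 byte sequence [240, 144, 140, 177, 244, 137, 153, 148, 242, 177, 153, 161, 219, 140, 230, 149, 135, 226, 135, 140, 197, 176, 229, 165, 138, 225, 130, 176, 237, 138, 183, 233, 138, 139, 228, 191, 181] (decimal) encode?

12

Byte at offset 0: 0xF0 = 11110000 → 4-byte char (#1). Advance 4.
Byte at offset 4: 0xF4 = 11110100 → 4-byte char (#2). Advance 4.
Byte at offset 8: 0xF2 = 11110010 → 4-byte char (#3). Advance 4.
Byte at offset 12: 0xDB = 11011011 → 2-byte char (#4). Advance 2.
Byte at offset 14: 0xE6 = 11100110 → 3-byte char (#5). Advance 3.
Byte at offset 17: 0xE2 = 11100010 → 3-byte char (#6). Advance 3.
Byte at offset 20: 0xC5 = 11000101 → 2-byte char (#7). Advance 2.
Byte at offset 22: 0xE5 = 11100101 → 3-byte char (#8). Advance 3.
Byte at offset 25: 0xE1 = 11100001 → 3-byte char (#9). Advance 3.
Byte at offset 28: 0xED = 11101101 → 3-byte char (#10). Advance 3.
Byte at offset 31: 0xE9 = 11101001 → 3-byte char (#11). Advance 3.
Byte at offset 34: 0xE4 = 11100100 → 3-byte char (#12). Advance 3.
Reached end at offset 37 after 12 code points.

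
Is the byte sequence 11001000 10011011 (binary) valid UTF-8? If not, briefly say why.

valid

Leading byte 0xC8 = 11001000 → 2-byte form.
Continuation bytes 0x9B=10011011 all match 10xxxxxx.
Decoded value 0x21B is ≥ 0x80 (shortest form) and not a surrogate.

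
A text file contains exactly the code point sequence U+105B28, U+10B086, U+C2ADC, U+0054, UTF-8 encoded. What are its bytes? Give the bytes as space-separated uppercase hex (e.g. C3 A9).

U+105B28: 4-byte form → F4 85 AC A8.
U+10B086: 4-byte form → F4 8B 82 86.
U+C2ADC: 4-byte form → F3 82 AB 9C.
U+0054: 1-byte form → 54.
Concatenated (13 bytes): F4 85 AC A8 F4 8B 82 86 F3 82 AB 9C 54.

F4 85 AC A8 F4 8B 82 86 F3 82 AB 9C 54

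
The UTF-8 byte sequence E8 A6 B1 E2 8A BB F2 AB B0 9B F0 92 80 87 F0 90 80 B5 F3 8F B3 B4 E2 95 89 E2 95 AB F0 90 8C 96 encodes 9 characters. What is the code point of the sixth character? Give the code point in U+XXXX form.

U+CFCF4

Offset 0: leading byte 0xE8 = 11101000 → 3-byte char #1 = E8 A6 B1.
Offset 3: leading byte 0xE2 = 11100010 → 3-byte char #2 = E2 8A BB.
Offset 6: leading byte 0xF2 = 11110010 → 4-byte char #3 = F2 AB B0 9B.
Offset 10: leading byte 0xF0 = 11110000 → 4-byte char #4 = F0 92 80 87.
Offset 14: leading byte 0xF0 = 11110000 → 4-byte char #5 = F0 90 80 B5.
Offset 18: leading byte 0xF3 = 11110011 → 4-byte char #6 = F3 8F B3 B4.
Leading byte 0xF3 = 11110011 matches 11110xxx → 4-byte sequence.
Byte 1: 0xF3 = 11110011, payload 011 (3 bits).
Byte 2: 0x8F = 10001111 (10xxxxxx ✓), payload 001111.
Byte 3: 0xB3 = 10110011 (10xxxxxx ✓), payload 110011.
Byte 4: 0xB4 = 10110100 (10xxxxxx ✓), payload 110100.
Concatenate: 011001111110011110100 = 0xCFCF4 (21 bits → U+CFCF4).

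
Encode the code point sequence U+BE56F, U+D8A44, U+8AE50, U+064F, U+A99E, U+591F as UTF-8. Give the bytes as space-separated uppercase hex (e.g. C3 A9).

F2 BE 95 AF F3 98 A9 84 F2 8A B9 90 D9 8F EA A6 9E E5 A4 9F

U+BE56F: 4-byte form → F2 BE 95 AF.
U+D8A44: 4-byte form → F3 98 A9 84.
U+8AE50: 4-byte form → F2 8A B9 90.
U+064F: 2-byte form → D9 8F.
U+A99E: 3-byte form → EA A6 9E.
U+591F: 3-byte form → E5 A4 9F.
Concatenated (20 bytes): F2 BE 95 AF F3 98 A9 84 F2 8A B9 90 D9 8F EA A6 9E E5 A4 9F.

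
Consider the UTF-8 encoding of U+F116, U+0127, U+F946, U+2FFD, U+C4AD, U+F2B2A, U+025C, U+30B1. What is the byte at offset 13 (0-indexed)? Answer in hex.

U+F116 → 3-byte form EF 84 96 at offsets 0–2.
U+0127 → 2-byte form C4 A7 at offsets 3–4.
U+F946 → 3-byte form EF A5 86 at offsets 5–7.
U+2FFD → 3-byte form E2 BF BD at offsets 8–10.
U+C4AD → 3-byte form EC 92 AD at offsets 11–13.
Offset 13 falls in char 5's range; it's byte 3 of EC 92 AD = 0xAD.

0xAD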